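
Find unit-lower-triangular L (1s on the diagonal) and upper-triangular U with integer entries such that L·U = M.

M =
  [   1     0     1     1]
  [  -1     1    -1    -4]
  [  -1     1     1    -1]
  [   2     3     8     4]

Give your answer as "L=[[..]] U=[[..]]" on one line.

L=[[1,0,0,0],[-1,1,0,0],[-1,1,1,0],[2,3,3,1]] U=[[1,0,1,1],[0,1,0,-3],[0,0,2,3],[0,0,0,2]]

  row1 -= -1·row0 → [0,1,0,-3]
  row2 -= -1·row0 → [0,1,2,0]
  row3 -= 2·row0 → [0,3,6,2]
  row2 -= 1·row1 → [0,0,2,3]
  row3 -= 3·row1 → [0,0,6,11]
  row3 -= 3·row2 → [0,0,0,2]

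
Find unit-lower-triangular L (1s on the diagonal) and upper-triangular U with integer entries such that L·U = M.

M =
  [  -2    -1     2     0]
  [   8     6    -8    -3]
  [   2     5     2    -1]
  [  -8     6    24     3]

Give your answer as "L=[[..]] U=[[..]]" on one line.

  r1 -= -4·r0 → [0,2,0,-3]
  r2 -= -1·r0 → [0,4,4,-1]
  r3 -= 4·r0 → [0,10,16,3]
  r2 -= 2·r1 → [0,0,4,5]
  r3 -= 5·r1 → [0,0,16,18]
  r3 -= 4·r2 → [0,0,0,-2]

L=[[1,0,0,0],[-4,1,0,0],[-1,2,1,0],[4,5,4,1]] U=[[-2,-1,2,0],[0,2,0,-3],[0,0,4,5],[0,0,0,-2]]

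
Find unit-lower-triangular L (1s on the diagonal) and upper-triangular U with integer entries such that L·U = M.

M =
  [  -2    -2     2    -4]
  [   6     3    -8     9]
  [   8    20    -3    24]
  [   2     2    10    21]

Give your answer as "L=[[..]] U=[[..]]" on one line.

L=[[1,0,0,0],[-3,1,0,0],[-4,-4,1,0],[-1,0,-4,1]] U=[[-2,-2,2,-4],[0,-3,-2,-3],[0,0,-3,-4],[0,0,0,1]]

  r1 -= -3·r0 → [0,-3,-2,-3]
  r2 -= -4·r0 → [0,12,5,8]
  r3 -= -1·r0 → [0,0,12,17]
  r2 -= -4·r1 → [0,0,-3,-4]
  r3 -= 0·r1 → [0,0,12,17]
  r3 -= -4·r2 → [0,0,0,1]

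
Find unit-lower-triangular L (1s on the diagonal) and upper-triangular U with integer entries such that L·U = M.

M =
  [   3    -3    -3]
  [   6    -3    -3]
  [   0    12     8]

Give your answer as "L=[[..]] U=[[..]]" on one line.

  r1 -= 2·r0 → [0,3,3]
  r2 -= 0·r0 → [0,12,8]
  r2 -= 4·r1 → [0,0,-4]

L=[[1,0,0],[2,1,0],[0,4,1]] U=[[3,-3,-3],[0,3,3],[0,0,-4]]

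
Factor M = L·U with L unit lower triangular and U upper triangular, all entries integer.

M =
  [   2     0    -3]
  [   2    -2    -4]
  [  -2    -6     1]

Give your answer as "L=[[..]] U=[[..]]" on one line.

  r1 -= 1·r0 → [0,-2,-1]
  r2 -= -1·r0 → [0,-6,-2]
  r2 -= 3·r1 → [0,0,1]

L=[[1,0,0],[1,1,0],[-1,3,1]] U=[[2,0,-3],[0,-2,-1],[0,0,1]]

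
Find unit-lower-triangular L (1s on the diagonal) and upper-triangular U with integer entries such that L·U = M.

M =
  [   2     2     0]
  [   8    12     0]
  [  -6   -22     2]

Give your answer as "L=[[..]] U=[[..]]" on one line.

L=[[1,0,0],[4,1,0],[-3,-4,1]] U=[[2,2,0],[0,4,0],[0,0,2]]

  r1 -= 4·r0 → [0,4,0]
  r2 -= -3·r0 → [0,-16,2]
  r2 -= -4·r1 → [0,0,2]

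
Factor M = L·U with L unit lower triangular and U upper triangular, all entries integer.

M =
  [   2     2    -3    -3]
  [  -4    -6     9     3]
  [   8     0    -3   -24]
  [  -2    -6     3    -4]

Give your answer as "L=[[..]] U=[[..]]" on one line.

  row1 -= -2·row0 → [0,-2,3,-3]
  row2 -= 4·row0 → [0,-8,9,-12]
  row3 -= -1·row0 → [0,-4,0,-7]
  row2 -= 4·row1 → [0,0,-3,0]
  row3 -= 2·row1 → [0,0,-6,-1]
  row3 -= 2·row2 → [0,0,0,-1]

L=[[1,0,0,0],[-2,1,0,0],[4,4,1,0],[-1,2,2,1]] U=[[2,2,-3,-3],[0,-2,3,-3],[0,0,-3,0],[0,0,0,-1]]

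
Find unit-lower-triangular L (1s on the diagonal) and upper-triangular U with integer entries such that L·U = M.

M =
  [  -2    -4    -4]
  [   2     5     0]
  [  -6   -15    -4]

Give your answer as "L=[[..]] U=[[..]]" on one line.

  R1 -= -1·R0 → [0,1,-4]
  R2 -= 3·R0 → [0,-3,8]
  R2 -= -3·R1 → [0,0,-4]

L=[[1,0,0],[-1,1,0],[3,-3,1]] U=[[-2,-4,-4],[0,1,-4],[0,0,-4]]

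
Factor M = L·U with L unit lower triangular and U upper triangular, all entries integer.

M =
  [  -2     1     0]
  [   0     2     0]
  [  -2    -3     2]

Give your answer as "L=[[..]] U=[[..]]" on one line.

L=[[1,0,0],[0,1,0],[1,-2,1]] U=[[-2,1,0],[0,2,0],[0,0,2]]

  R1 -= 0·R0 → [0,2,0]
  R2 -= 1·R0 → [0,-4,2]
  R2 -= -2·R1 → [0,0,2]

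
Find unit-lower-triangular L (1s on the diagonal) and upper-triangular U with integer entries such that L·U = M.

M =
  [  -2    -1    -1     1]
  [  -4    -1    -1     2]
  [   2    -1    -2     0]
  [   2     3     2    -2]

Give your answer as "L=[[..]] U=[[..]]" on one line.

  row1 -= 2·row0 → [0,1,1,0]
  row2 -= -1·row0 → [0,-2,-3,1]
  row3 -= -1·row0 → [0,2,1,-1]
  row2 -= -2·row1 → [0,0,-1,1]
  row3 -= 2·row1 → [0,0,-1,-1]
  row3 -= 1·row2 → [0,0,0,-2]

L=[[1,0,0,0],[2,1,0,0],[-1,-2,1,0],[-1,2,1,1]] U=[[-2,-1,-1,1],[0,1,1,0],[0,0,-1,1],[0,0,0,-2]]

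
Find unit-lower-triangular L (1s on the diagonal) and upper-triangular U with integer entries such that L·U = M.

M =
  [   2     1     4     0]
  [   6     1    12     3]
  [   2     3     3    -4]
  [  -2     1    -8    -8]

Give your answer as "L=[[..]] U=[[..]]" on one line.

  r1 -= 3·r0 → [0,-2,0,3]
  r2 -= 1·r0 → [0,2,-1,-4]
  r3 -= -1·r0 → [0,2,-4,-8]
  r2 -= -1·r1 → [0,0,-1,-1]
  r3 -= -1·r1 → [0,0,-4,-5]
  r3 -= 4·r2 → [0,0,0,-1]

L=[[1,0,0,0],[3,1,0,0],[1,-1,1,0],[-1,-1,4,1]] U=[[2,1,4,0],[0,-2,0,3],[0,0,-1,-1],[0,0,0,-1]]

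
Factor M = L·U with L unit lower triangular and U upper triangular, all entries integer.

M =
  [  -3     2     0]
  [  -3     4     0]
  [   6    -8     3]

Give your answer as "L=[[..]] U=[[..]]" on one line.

  R1 -= 1·R0 → [0,2,0]
  R2 -= -2·R0 → [0,-4,3]
  R2 -= -2·R1 → [0,0,3]

L=[[1,0,0],[1,1,0],[-2,-2,1]] U=[[-3,2,0],[0,2,0],[0,0,3]]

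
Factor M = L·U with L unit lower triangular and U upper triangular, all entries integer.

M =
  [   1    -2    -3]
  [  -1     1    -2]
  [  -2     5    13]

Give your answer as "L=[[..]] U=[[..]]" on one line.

L=[[1,0,0],[-1,1,0],[-2,-1,1]] U=[[1,-2,-3],[0,-1,-5],[0,0,2]]

  r1 -= -1·r0 → [0,-1,-5]
  r2 -= -2·r0 → [0,1,7]
  r2 -= -1·r1 → [0,0,2]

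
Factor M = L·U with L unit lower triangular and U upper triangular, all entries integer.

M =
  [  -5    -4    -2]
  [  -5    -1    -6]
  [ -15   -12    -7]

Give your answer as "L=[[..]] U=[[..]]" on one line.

  r1 -= 1·r0 → [0,3,-4]
  r2 -= 3·r0 → [0,0,-1]
  r2 -= 0·r1 → [0,0,-1]

L=[[1,0,0],[1,1,0],[3,0,1]] U=[[-5,-4,-2],[0,3,-4],[0,0,-1]]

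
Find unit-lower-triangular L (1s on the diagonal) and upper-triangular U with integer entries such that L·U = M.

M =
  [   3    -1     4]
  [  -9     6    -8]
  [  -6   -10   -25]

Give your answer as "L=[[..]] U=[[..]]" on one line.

  r1 -= -3·r0 → [0,3,4]
  r2 -= -2·r0 → [0,-12,-17]
  r2 -= -4·r1 → [0,0,-1]

L=[[1,0,0],[-3,1,0],[-2,-4,1]] U=[[3,-1,4],[0,3,4],[0,0,-1]]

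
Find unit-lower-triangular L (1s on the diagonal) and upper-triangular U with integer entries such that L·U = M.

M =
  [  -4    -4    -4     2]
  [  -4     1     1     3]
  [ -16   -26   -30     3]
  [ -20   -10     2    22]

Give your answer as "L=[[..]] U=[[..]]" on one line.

L=[[1,0,0,0],[1,1,0,0],[4,-2,1,0],[5,2,-3,1]] U=[[-4,-4,-4,2],[0,5,5,1],[0,0,-4,-3],[0,0,0,1]]

  row1 -= 1·row0 → [0,5,5,1]
  row2 -= 4·row0 → [0,-10,-14,-5]
  row3 -= 5·row0 → [0,10,22,12]
  row2 -= -2·row1 → [0,0,-4,-3]
  row3 -= 2·row1 → [0,0,12,10]
  row3 -= -3·row2 → [0,0,0,1]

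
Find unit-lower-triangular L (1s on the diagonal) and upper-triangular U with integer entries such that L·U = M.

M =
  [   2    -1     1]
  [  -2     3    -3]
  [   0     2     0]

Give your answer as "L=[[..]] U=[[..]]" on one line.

L=[[1,0,0],[-1,1,0],[0,1,1]] U=[[2,-1,1],[0,2,-2],[0,0,2]]

  row1 -= -1·row0 → [0,2,-2]
  row2 -= 0·row0 → [0,2,0]
  row2 -= 1·row1 → [0,0,2]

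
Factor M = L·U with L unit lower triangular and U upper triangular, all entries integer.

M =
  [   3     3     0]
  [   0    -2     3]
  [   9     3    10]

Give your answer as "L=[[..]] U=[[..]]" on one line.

  r1 -= 0·r0 → [0,-2,3]
  r2 -= 3·r0 → [0,-6,10]
  r2 -= 3·r1 → [0,0,1]

L=[[1,0,0],[0,1,0],[3,3,1]] U=[[3,3,0],[0,-2,3],[0,0,1]]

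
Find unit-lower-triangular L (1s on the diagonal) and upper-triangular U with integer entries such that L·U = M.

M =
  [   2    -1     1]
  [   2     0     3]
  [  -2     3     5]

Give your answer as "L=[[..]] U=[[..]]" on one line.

L=[[1,0,0],[1,1,0],[-1,2,1]] U=[[2,-1,1],[0,1,2],[0,0,2]]

  row1 -= 1·row0 → [0,1,2]
  row2 -= -1·row0 → [0,2,6]
  row2 -= 2·row1 → [0,0,2]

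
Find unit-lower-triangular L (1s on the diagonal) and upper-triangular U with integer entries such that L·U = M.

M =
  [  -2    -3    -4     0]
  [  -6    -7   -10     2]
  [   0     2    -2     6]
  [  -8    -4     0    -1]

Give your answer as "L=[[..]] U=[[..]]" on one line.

L=[[1,0,0,0],[3,1,0,0],[0,1,1,0],[4,4,-2,1]] U=[[-2,-3,-4,0],[0,2,2,2],[0,0,-4,4],[0,0,0,-1]]

  r1 -= 3·r0 → [0,2,2,2]
  r2 -= 0·r0 → [0,2,-2,6]
  r3 -= 4·r0 → [0,8,16,-1]
  r2 -= 1·r1 → [0,0,-4,4]
  r3 -= 4·r1 → [0,0,8,-9]
  r3 -= -2·r2 → [0,0,0,-1]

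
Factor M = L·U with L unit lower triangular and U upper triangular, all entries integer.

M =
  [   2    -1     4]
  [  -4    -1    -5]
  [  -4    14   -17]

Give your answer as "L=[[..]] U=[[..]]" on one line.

  R1 -= -2·R0 → [0,-3,3]
  R2 -= -2·R0 → [0,12,-9]
  R2 -= -4·R1 → [0,0,3]

L=[[1,0,0],[-2,1,0],[-2,-4,1]] U=[[2,-1,4],[0,-3,3],[0,0,3]]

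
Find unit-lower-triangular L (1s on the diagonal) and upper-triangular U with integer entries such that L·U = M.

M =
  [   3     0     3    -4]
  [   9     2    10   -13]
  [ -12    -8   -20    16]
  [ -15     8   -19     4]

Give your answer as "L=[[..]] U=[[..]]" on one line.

  r1 -= 3·r0 → [0,2,1,-1]
  r2 -= -4·r0 → [0,-8,-8,0]
  r3 -= -5·r0 → [0,8,-4,-16]
  r2 -= -4·r1 → [0,0,-4,-4]
  r3 -= 4·r1 → [0,0,-8,-12]
  r3 -= 2·r2 → [0,0,0,-4]

L=[[1,0,0,0],[3,1,0,0],[-4,-4,1,0],[-5,4,2,1]] U=[[3,0,3,-4],[0,2,1,-1],[0,0,-4,-4],[0,0,0,-4]]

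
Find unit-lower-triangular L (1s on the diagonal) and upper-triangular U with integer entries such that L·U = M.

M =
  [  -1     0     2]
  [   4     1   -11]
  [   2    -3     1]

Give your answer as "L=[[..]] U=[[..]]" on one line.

  R1 -= -4·R0 → [0,1,-3]
  R2 -= -2·R0 → [0,-3,5]
  R2 -= -3·R1 → [0,0,-4]

L=[[1,0,0],[-4,1,0],[-2,-3,1]] U=[[-1,0,2],[0,1,-3],[0,0,-4]]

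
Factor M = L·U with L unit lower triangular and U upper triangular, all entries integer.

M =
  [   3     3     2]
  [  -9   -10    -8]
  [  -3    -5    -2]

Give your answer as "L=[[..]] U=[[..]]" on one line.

  r1 -= -3·r0 → [0,-1,-2]
  r2 -= -1·r0 → [0,-2,0]
  r2 -= 2·r1 → [0,0,4]

L=[[1,0,0],[-3,1,0],[-1,2,1]] U=[[3,3,2],[0,-1,-2],[0,0,4]]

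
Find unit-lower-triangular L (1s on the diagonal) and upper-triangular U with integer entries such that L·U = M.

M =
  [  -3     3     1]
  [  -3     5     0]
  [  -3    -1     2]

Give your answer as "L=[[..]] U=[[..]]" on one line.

  r1 -= 1·r0 → [0,2,-1]
  r2 -= 1·r0 → [0,-4,1]
  r2 -= -2·r1 → [0,0,-1]

L=[[1,0,0],[1,1,0],[1,-2,1]] U=[[-3,3,1],[0,2,-1],[0,0,-1]]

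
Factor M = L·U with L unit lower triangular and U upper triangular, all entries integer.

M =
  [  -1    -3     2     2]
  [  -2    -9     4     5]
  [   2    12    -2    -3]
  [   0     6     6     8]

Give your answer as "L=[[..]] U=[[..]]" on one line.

  row1 -= 2·row0 → [0,-3,0,1]
  row2 -= -2·row0 → [0,6,2,1]
  row3 -= 0·row0 → [0,6,6,8]
  row2 -= -2·row1 → [0,0,2,3]
  row3 -= -2·row1 → [0,0,6,10]
  row3 -= 3·row2 → [0,0,0,1]

L=[[1,0,0,0],[2,1,0,0],[-2,-2,1,0],[0,-2,3,1]] U=[[-1,-3,2,2],[0,-3,0,1],[0,0,2,3],[0,0,0,1]]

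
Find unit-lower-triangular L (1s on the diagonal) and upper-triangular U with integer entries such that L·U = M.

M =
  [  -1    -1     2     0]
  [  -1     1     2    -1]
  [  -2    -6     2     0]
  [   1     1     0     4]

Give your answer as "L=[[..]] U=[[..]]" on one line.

  R1 -= 1·R0 → [0,2,0,-1]
  R2 -= 2·R0 → [0,-4,-2,0]
  R3 -= -1·R0 → [0,0,2,4]
  R2 -= -2·R1 → [0,0,-2,-2]
  R3 -= 0·R1 → [0,0,2,4]
  R3 -= -1·R2 → [0,0,0,2]

L=[[1,0,0,0],[1,1,0,0],[2,-2,1,0],[-1,0,-1,1]] U=[[-1,-1,2,0],[0,2,0,-1],[0,0,-2,-2],[0,0,0,2]]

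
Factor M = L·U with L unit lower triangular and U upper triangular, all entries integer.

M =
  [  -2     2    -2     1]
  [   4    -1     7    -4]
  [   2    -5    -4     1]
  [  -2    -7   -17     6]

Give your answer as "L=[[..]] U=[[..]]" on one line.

  R1 -= -2·R0 → [0,3,3,-2]
  R2 -= -1·R0 → [0,-3,-6,2]
  R3 -= 1·R0 → [0,-9,-15,5]
  R2 -= -1·R1 → [0,0,-3,0]
  R3 -= -3·R1 → [0,0,-6,-1]
  R3 -= 2·R2 → [0,0,0,-1]

L=[[1,0,0,0],[-2,1,0,0],[-1,-1,1,0],[1,-3,2,1]] U=[[-2,2,-2,1],[0,3,3,-2],[0,0,-3,0],[0,0,0,-1]]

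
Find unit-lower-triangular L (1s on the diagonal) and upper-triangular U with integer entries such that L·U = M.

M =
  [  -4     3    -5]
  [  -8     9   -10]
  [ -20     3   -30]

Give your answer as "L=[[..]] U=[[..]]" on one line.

L=[[1,0,0],[2,1,0],[5,-4,1]] U=[[-4,3,-5],[0,3,0],[0,0,-5]]

  r1 -= 2·r0 → [0,3,0]
  r2 -= 5·r0 → [0,-12,-5]
  r2 -= -4·r1 → [0,0,-5]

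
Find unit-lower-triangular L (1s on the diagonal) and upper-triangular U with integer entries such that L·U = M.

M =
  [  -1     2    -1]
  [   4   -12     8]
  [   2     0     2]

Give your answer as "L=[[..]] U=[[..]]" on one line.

L=[[1,0,0],[-4,1,0],[-2,-1,1]] U=[[-1,2,-1],[0,-4,4],[0,0,4]]

  R1 -= -4·R0 → [0,-4,4]
  R2 -= -2·R0 → [0,4,0]
  R2 -= -1·R1 → [0,0,4]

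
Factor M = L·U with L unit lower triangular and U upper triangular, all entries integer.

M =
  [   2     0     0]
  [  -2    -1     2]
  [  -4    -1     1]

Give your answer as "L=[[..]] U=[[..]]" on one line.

L=[[1,0,0],[-1,1,0],[-2,1,1]] U=[[2,0,0],[0,-1,2],[0,0,-1]]

  r1 -= -1·r0 → [0,-1,2]
  r2 -= -2·r0 → [0,-1,1]
  r2 -= 1·r1 → [0,0,-1]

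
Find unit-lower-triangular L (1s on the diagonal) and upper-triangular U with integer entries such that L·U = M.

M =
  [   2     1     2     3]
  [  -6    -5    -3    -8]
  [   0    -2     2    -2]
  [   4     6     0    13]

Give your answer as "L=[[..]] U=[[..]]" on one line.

L=[[1,0,0,0],[-3,1,0,0],[0,1,1,0],[2,-2,-2,1]] U=[[2,1,2,3],[0,-2,3,1],[0,0,-1,-3],[0,0,0,3]]

  row1 -= -3·row0 → [0,-2,3,1]
  row2 -= 0·row0 → [0,-2,2,-2]
  row3 -= 2·row0 → [0,4,-4,7]
  row2 -= 1·row1 → [0,0,-1,-3]
  row3 -= -2·row1 → [0,0,2,9]
  row3 -= -2·row2 → [0,0,0,3]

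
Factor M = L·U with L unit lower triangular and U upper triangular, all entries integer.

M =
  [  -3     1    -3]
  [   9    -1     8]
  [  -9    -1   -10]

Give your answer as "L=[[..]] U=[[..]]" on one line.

L=[[1,0,0],[-3,1,0],[3,-2,1]] U=[[-3,1,-3],[0,2,-1],[0,0,-3]]

  row1 -= -3·row0 → [0,2,-1]
  row2 -= 3·row0 → [0,-4,-1]
  row2 -= -2·row1 → [0,0,-3]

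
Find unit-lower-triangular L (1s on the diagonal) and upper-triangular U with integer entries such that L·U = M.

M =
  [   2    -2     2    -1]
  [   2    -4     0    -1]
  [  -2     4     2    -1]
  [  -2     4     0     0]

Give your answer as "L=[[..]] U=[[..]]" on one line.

L=[[1,0,0,0],[1,1,0,0],[-1,-1,1,0],[-1,-1,0,1]] U=[[2,-2,2,-1],[0,-2,-2,0],[0,0,2,-2],[0,0,0,-1]]

  row1 -= 1·row0 → [0,-2,-2,0]
  row2 -= -1·row0 → [0,2,4,-2]
  row3 -= -1·row0 → [0,2,2,-1]
  row2 -= -1·row1 → [0,0,2,-2]
  row3 -= -1·row1 → [0,0,0,-1]
  row3 -= 0·row2 → [0,0,0,-1]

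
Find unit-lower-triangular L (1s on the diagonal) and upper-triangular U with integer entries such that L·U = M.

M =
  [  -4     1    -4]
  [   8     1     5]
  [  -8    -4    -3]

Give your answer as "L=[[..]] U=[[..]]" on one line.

  row1 -= -2·row0 → [0,3,-3]
  row2 -= 2·row0 → [0,-6,5]
  row2 -= -2·row1 → [0,0,-1]

L=[[1,0,0],[-2,1,0],[2,-2,1]] U=[[-4,1,-4],[0,3,-3],[0,0,-1]]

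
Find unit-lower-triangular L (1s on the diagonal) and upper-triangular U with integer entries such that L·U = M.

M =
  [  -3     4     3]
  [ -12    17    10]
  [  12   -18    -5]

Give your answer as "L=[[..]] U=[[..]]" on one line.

L=[[1,0,0],[4,1,0],[-4,-2,1]] U=[[-3,4,3],[0,1,-2],[0,0,3]]

  r1 -= 4·r0 → [0,1,-2]
  r2 -= -4·r0 → [0,-2,7]
  r2 -= -2·r1 → [0,0,3]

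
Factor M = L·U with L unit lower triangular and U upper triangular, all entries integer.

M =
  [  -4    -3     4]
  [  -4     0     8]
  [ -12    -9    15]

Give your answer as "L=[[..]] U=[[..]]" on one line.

L=[[1,0,0],[1,1,0],[3,0,1]] U=[[-4,-3,4],[0,3,4],[0,0,3]]

  row1 -= 1·row0 → [0,3,4]
  row2 -= 3·row0 → [0,0,3]
  row2 -= 0·row1 → [0,0,3]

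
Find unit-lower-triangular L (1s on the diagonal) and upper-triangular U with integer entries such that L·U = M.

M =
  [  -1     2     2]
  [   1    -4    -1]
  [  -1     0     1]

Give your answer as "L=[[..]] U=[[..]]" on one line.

L=[[1,0,0],[-1,1,0],[1,1,1]] U=[[-1,2,2],[0,-2,1],[0,0,-2]]

  R1 -= -1·R0 → [0,-2,1]
  R2 -= 1·R0 → [0,-2,-1]
  R2 -= 1·R1 → [0,0,-2]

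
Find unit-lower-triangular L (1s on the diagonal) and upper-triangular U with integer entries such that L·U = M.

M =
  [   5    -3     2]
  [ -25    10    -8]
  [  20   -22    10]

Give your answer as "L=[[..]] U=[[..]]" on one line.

  R1 -= -5·R0 → [0,-5,2]
  R2 -= 4·R0 → [0,-10,2]
  R2 -= 2·R1 → [0,0,-2]

L=[[1,0,0],[-5,1,0],[4,2,1]] U=[[5,-3,2],[0,-5,2],[0,0,-2]]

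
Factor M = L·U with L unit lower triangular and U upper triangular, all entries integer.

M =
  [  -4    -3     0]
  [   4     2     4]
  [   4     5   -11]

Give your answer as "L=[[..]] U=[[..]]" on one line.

L=[[1,0,0],[-1,1,0],[-1,-2,1]] U=[[-4,-3,0],[0,-1,4],[0,0,-3]]

  row1 -= -1·row0 → [0,-1,4]
  row2 -= -1·row0 → [0,2,-11]
  row2 -= -2·row1 → [0,0,-3]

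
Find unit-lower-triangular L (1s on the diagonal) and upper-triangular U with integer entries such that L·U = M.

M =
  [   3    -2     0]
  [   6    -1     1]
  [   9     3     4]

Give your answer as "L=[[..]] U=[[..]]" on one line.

L=[[1,0,0],[2,1,0],[3,3,1]] U=[[3,-2,0],[0,3,1],[0,0,1]]

  row1 -= 2·row0 → [0,3,1]
  row2 -= 3·row0 → [0,9,4]
  row2 -= 3·row1 → [0,0,1]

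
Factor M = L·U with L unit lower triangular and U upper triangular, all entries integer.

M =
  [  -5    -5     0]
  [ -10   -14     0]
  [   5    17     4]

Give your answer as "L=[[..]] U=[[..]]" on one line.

  R1 -= 2·R0 → [0,-4,0]
  R2 -= -1·R0 → [0,12,4]
  R2 -= -3·R1 → [0,0,4]

L=[[1,0,0],[2,1,0],[-1,-3,1]] U=[[-5,-5,0],[0,-4,0],[0,0,4]]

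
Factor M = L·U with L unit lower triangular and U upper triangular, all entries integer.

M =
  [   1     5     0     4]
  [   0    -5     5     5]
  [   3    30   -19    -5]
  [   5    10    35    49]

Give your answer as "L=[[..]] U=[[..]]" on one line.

  R1 -= 0·R0 → [0,-5,5,5]
  R2 -= 3·R0 → [0,15,-19,-17]
  R3 -= 5·R0 → [0,-15,35,29]
  R2 -= -3·R1 → [0,0,-4,-2]
  R3 -= 3·R1 → [0,0,20,14]
  R3 -= -5·R2 → [0,0,0,4]

L=[[1,0,0,0],[0,1,0,0],[3,-3,1,0],[5,3,-5,1]] U=[[1,5,0,4],[0,-5,5,5],[0,0,-4,-2],[0,0,0,4]]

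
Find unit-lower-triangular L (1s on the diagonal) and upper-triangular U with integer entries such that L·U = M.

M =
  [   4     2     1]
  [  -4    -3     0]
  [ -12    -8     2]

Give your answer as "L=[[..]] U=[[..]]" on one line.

  R1 -= -1·R0 → [0,-1,1]
  R2 -= -3·R0 → [0,-2,5]
  R2 -= 2·R1 → [0,0,3]

L=[[1,0,0],[-1,1,0],[-3,2,1]] U=[[4,2,1],[0,-1,1],[0,0,3]]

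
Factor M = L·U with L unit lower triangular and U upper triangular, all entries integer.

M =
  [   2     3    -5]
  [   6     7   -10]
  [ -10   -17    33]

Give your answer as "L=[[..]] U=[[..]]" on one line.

  R1 -= 3·R0 → [0,-2,5]
  R2 -= -5·R0 → [0,-2,8]
  R2 -= 1·R1 → [0,0,3]

L=[[1,0,0],[3,1,0],[-5,1,1]] U=[[2,3,-5],[0,-2,5],[0,0,3]]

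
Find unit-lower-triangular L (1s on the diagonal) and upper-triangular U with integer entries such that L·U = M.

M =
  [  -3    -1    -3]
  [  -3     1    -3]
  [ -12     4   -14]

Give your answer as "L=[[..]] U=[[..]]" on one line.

  R1 -= 1·R0 → [0,2,0]
  R2 -= 4·R0 → [0,8,-2]
  R2 -= 4·R1 → [0,0,-2]

L=[[1,0,0],[1,1,0],[4,4,1]] U=[[-3,-1,-3],[0,2,0],[0,0,-2]]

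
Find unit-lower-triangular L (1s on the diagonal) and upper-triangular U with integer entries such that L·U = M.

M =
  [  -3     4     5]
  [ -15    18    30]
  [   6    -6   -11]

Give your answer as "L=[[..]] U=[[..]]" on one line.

L=[[1,0,0],[5,1,0],[-2,-1,1]] U=[[-3,4,5],[0,-2,5],[0,0,4]]

  row1 -= 5·row0 → [0,-2,5]
  row2 -= -2·row0 → [0,2,-1]
  row2 -= -1·row1 → [0,0,4]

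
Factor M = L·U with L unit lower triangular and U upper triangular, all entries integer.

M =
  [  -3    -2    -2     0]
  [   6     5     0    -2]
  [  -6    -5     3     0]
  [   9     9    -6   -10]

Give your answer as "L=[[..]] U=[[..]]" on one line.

  r1 -= -2·r0 → [0,1,-4,-2]
  r2 -= 2·r0 → [0,-1,7,0]
  r3 -= -3·r0 → [0,3,-12,-10]
  r2 -= -1·r1 → [0,0,3,-2]
  r3 -= 3·r1 → [0,0,0,-4]
  r3 -= 0·r2 → [0,0,0,-4]

L=[[1,0,0,0],[-2,1,0,0],[2,-1,1,0],[-3,3,0,1]] U=[[-3,-2,-2,0],[0,1,-4,-2],[0,0,3,-2],[0,0,0,-4]]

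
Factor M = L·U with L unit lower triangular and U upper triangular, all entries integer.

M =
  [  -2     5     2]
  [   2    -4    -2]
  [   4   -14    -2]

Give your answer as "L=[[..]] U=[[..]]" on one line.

L=[[1,0,0],[-1,1,0],[-2,-4,1]] U=[[-2,5,2],[0,1,0],[0,0,2]]

  R1 -= -1·R0 → [0,1,0]
  R2 -= -2·R0 → [0,-4,2]
  R2 -= -4·R1 → [0,0,2]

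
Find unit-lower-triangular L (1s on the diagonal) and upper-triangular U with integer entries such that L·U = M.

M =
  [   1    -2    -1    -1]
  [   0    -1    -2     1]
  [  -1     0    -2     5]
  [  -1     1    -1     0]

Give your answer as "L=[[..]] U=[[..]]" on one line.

L=[[1,0,0,0],[0,1,0,0],[-1,2,1,0],[-1,1,0,1]] U=[[1,-2,-1,-1],[0,-1,-2,1],[0,0,1,2],[0,0,0,-2]]

  row1 -= 0·row0 → [0,-1,-2,1]
  row2 -= -1·row0 → [0,-2,-3,4]
  row3 -= -1·row0 → [0,-1,-2,-1]
  row2 -= 2·row1 → [0,0,1,2]
  row3 -= 1·row1 → [0,0,0,-2]
  row3 -= 0·row2 → [0,0,0,-2]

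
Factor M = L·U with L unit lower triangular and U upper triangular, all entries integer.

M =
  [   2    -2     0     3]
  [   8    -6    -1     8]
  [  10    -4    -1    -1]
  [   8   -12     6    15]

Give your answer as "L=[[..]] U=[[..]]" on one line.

  row1 -= 4·row0 → [0,2,-1,-4]
  row2 -= 5·row0 → [0,6,-1,-16]
  row3 -= 4·row0 → [0,-4,6,3]
  row2 -= 3·row1 → [0,0,2,-4]
  row3 -= -2·row1 → [0,0,4,-5]
  row3 -= 2·row2 → [0,0,0,3]

L=[[1,0,0,0],[4,1,0,0],[5,3,1,0],[4,-2,2,1]] U=[[2,-2,0,3],[0,2,-1,-4],[0,0,2,-4],[0,0,0,3]]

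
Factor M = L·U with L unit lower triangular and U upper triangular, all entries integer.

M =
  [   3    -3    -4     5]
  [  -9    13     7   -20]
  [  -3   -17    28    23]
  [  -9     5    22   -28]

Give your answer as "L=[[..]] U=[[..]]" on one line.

  r1 -= -3·r0 → [0,4,-5,-5]
  r2 -= -1·r0 → [0,-20,24,28]
  r3 -= -3·r0 → [0,-4,10,-13]
  r2 -= -5·r1 → [0,0,-1,3]
  r3 -= -1·r1 → [0,0,5,-18]
  r3 -= -5·r2 → [0,0,0,-3]

L=[[1,0,0,0],[-3,1,0,0],[-1,-5,1,0],[-3,-1,-5,1]] U=[[3,-3,-4,5],[0,4,-5,-5],[0,0,-1,3],[0,0,0,-3]]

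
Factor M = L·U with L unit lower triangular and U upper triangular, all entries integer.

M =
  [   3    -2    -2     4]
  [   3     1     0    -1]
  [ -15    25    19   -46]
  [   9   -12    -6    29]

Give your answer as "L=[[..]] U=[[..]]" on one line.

L=[[1,0,0,0],[1,1,0,0],[-5,5,1,0],[3,-2,-4,1]] U=[[3,-2,-2,4],[0,3,2,-5],[0,0,-1,-1],[0,0,0,3]]

  r1 -= 1·r0 → [0,3,2,-5]
  r2 -= -5·r0 → [0,15,9,-26]
  r3 -= 3·r0 → [0,-6,0,17]
  r2 -= 5·r1 → [0,0,-1,-1]
  r3 -= -2·r1 → [0,0,4,7]
  r3 -= -4·r2 → [0,0,0,3]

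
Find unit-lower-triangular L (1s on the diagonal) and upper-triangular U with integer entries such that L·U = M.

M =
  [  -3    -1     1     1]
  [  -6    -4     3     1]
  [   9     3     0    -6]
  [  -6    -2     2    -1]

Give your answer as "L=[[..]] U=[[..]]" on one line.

  row1 -= 2·row0 → [0,-2,1,-1]
  row2 -= -3·row0 → [0,0,3,-3]
  row3 -= 2·row0 → [0,0,0,-3]
  row2 -= 0·row1 → [0,0,3,-3]
  row3 -= 0·row1 → [0,0,0,-3]
  row3 -= 0·row2 → [0,0,0,-3]

L=[[1,0,0,0],[2,1,0,0],[-3,0,1,0],[2,0,0,1]] U=[[-3,-1,1,1],[0,-2,1,-1],[0,0,3,-3],[0,0,0,-3]]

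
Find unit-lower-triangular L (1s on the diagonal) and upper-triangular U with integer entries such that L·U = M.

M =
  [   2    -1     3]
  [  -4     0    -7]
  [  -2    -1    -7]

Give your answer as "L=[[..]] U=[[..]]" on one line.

L=[[1,0,0],[-2,1,0],[-1,1,1]] U=[[2,-1,3],[0,-2,-1],[0,0,-3]]

  r1 -= -2·r0 → [0,-2,-1]
  r2 -= -1·r0 → [0,-2,-4]
  r2 -= 1·r1 → [0,0,-3]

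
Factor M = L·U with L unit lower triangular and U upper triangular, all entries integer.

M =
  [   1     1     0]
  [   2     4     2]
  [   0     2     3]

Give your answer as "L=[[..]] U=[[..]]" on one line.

  r1 -= 2·r0 → [0,2,2]
  r2 -= 0·r0 → [0,2,3]
  r2 -= 1·r1 → [0,0,1]

L=[[1,0,0],[2,1,0],[0,1,1]] U=[[1,1,0],[0,2,2],[0,0,1]]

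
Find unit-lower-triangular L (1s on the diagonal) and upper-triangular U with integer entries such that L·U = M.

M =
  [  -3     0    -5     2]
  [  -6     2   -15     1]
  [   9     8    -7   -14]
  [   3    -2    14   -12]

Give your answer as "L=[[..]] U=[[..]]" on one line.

  r1 -= 2·r0 → [0,2,-5,-3]
  r2 -= -3·r0 → [0,8,-22,-8]
  r3 -= -1·r0 → [0,-2,9,-10]
  r2 -= 4·r1 → [0,0,-2,4]
  r3 -= -1·r1 → [0,0,4,-13]
  r3 -= -2·r2 → [0,0,0,-5]

L=[[1,0,0,0],[2,1,0,0],[-3,4,1,0],[-1,-1,-2,1]] U=[[-3,0,-5,2],[0,2,-5,-3],[0,0,-2,4],[0,0,0,-5]]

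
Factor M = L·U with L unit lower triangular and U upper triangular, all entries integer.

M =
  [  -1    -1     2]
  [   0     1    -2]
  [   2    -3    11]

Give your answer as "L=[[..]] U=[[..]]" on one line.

L=[[1,0,0],[0,1,0],[-2,-5,1]] U=[[-1,-1,2],[0,1,-2],[0,0,5]]

  r1 -= 0·r0 → [0,1,-2]
  r2 -= -2·r0 → [0,-5,15]
  r2 -= -5·r1 → [0,0,5]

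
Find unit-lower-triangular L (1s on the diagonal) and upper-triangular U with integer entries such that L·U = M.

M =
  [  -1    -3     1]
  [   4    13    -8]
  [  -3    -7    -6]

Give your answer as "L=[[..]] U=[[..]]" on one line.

L=[[1,0,0],[-4,1,0],[3,2,1]] U=[[-1,-3,1],[0,1,-4],[0,0,-1]]

  r1 -= -4·r0 → [0,1,-4]
  r2 -= 3·r0 → [0,2,-9]
  r2 -= 2·r1 → [0,0,-1]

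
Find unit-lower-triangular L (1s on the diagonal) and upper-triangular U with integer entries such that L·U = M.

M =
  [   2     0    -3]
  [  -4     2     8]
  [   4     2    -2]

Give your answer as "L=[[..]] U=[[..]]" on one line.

L=[[1,0,0],[-2,1,0],[2,1,1]] U=[[2,0,-3],[0,2,2],[0,0,2]]

  R1 -= -2·R0 → [0,2,2]
  R2 -= 2·R0 → [0,2,4]
  R2 -= 1·R1 → [0,0,2]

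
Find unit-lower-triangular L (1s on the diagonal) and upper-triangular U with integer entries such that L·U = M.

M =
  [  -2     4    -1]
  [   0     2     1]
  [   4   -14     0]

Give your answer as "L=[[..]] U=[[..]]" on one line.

  row1 -= 0·row0 → [0,2,1]
  row2 -= -2·row0 → [0,-6,-2]
  row2 -= -3·row1 → [0,0,1]

L=[[1,0,0],[0,1,0],[-2,-3,1]] U=[[-2,4,-1],[0,2,1],[0,0,1]]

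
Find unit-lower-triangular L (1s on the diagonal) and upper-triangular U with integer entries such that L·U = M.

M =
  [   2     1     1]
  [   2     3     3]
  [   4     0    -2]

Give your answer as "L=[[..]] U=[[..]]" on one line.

L=[[1,0,0],[1,1,0],[2,-1,1]] U=[[2,1,1],[0,2,2],[0,0,-2]]

  row1 -= 1·row0 → [0,2,2]
  row2 -= 2·row0 → [0,-2,-4]
  row2 -= -1·row1 → [0,0,-2]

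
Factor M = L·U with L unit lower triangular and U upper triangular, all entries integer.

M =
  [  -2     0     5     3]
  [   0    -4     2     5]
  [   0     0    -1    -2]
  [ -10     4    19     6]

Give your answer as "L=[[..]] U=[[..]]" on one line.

L=[[1,0,0,0],[0,1,0,0],[0,0,1,0],[5,-1,4,1]] U=[[-2,0,5,3],[0,-4,2,5],[0,0,-1,-2],[0,0,0,4]]

  r1 -= 0·r0 → [0,-4,2,5]
  r2 -= 0·r0 → [0,0,-1,-2]
  r3 -= 5·r0 → [0,4,-6,-9]
  r2 -= 0·r1 → [0,0,-1,-2]
  r3 -= -1·r1 → [0,0,-4,-4]
  r3 -= 4·r2 → [0,0,0,4]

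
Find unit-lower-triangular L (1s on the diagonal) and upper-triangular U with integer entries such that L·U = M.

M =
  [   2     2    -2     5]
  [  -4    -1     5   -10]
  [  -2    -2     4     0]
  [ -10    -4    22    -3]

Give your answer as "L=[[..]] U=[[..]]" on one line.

  row1 -= -2·row0 → [0,3,1,0]
  row2 -= -1·row0 → [0,0,2,5]
  row3 -= -5·row0 → [0,6,12,22]
  row2 -= 0·row1 → [0,0,2,5]
  row3 -= 2·row1 → [0,0,10,22]
  row3 -= 5·row2 → [0,0,0,-3]

L=[[1,0,0,0],[-2,1,0,0],[-1,0,1,0],[-5,2,5,1]] U=[[2,2,-2,5],[0,3,1,0],[0,0,2,5],[0,0,0,-3]]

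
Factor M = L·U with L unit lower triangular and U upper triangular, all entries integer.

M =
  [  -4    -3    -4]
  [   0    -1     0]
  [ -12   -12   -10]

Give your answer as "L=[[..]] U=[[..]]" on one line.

  r1 -= 0·r0 → [0,-1,0]
  r2 -= 3·r0 → [0,-3,2]
  r2 -= 3·r1 → [0,0,2]

L=[[1,0,0],[0,1,0],[3,3,1]] U=[[-4,-3,-4],[0,-1,0],[0,0,2]]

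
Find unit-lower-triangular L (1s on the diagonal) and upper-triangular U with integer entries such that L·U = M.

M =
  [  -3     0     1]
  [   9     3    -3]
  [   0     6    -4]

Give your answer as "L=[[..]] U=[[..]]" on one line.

L=[[1,0,0],[-3,1,0],[0,2,1]] U=[[-3,0,1],[0,3,0],[0,0,-4]]

  R1 -= -3·R0 → [0,3,0]
  R2 -= 0·R0 → [0,6,-4]
  R2 -= 2·R1 → [0,0,-4]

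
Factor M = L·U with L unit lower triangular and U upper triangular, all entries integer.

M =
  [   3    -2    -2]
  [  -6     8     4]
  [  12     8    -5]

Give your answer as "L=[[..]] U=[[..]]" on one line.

  R1 -= -2·R0 → [0,4,0]
  R2 -= 4·R0 → [0,16,3]
  R2 -= 4·R1 → [0,0,3]

L=[[1,0,0],[-2,1,0],[4,4,1]] U=[[3,-2,-2],[0,4,0],[0,0,3]]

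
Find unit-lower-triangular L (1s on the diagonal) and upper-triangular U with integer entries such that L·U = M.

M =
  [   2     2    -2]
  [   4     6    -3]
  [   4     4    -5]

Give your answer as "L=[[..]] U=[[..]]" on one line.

  row1 -= 2·row0 → [0,2,1]
  row2 -= 2·row0 → [0,0,-1]
  row2 -= 0·row1 → [0,0,-1]

L=[[1,0,0],[2,1,0],[2,0,1]] U=[[2,2,-2],[0,2,1],[0,0,-1]]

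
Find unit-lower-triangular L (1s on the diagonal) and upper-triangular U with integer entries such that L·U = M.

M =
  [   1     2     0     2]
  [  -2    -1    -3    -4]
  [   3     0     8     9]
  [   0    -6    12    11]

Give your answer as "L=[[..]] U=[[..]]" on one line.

L=[[1,0,0,0],[-2,1,0,0],[3,-2,1,0],[0,-2,3,1]] U=[[1,2,0,2],[0,3,-3,0],[0,0,2,3],[0,0,0,2]]

  r1 -= -2·r0 → [0,3,-3,0]
  r2 -= 3·r0 → [0,-6,8,3]
  r3 -= 0·r0 → [0,-6,12,11]
  r2 -= -2·r1 → [0,0,2,3]
  r3 -= -2·r1 → [0,0,6,11]
  r3 -= 3·r2 → [0,0,0,2]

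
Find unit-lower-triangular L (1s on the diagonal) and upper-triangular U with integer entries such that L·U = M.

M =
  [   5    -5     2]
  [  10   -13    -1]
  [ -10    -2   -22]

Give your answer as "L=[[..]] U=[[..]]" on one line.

  R1 -= 2·R0 → [0,-3,-5]
  R2 -= -2·R0 → [0,-12,-18]
  R2 -= 4·R1 → [0,0,2]

L=[[1,0,0],[2,1,0],[-2,4,1]] U=[[5,-5,2],[0,-3,-5],[0,0,2]]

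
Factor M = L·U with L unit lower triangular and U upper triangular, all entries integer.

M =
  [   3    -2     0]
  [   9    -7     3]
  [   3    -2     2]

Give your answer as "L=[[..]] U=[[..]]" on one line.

L=[[1,0,0],[3,1,0],[1,0,1]] U=[[3,-2,0],[0,-1,3],[0,0,2]]

  R1 -= 3·R0 → [0,-1,3]
  R2 -= 1·R0 → [0,0,2]
  R2 -= 0·R1 → [0,0,2]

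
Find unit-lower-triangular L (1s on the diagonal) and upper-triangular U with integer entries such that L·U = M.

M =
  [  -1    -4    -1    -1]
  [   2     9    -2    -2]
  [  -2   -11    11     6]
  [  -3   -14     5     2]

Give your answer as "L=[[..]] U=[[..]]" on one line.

L=[[1,0,0,0],[-2,1,0,0],[2,-3,1,0],[3,-2,0,1]] U=[[-1,-4,-1,-1],[0,1,-4,-4],[0,0,1,-4],[0,0,0,-3]]

  R1 -= -2·R0 → [0,1,-4,-4]
  R2 -= 2·R0 → [0,-3,13,8]
  R3 -= 3·R0 → [0,-2,8,5]
  R2 -= -3·R1 → [0,0,1,-4]
  R3 -= -2·R1 → [0,0,0,-3]
  R3 -= 0·R2 → [0,0,0,-3]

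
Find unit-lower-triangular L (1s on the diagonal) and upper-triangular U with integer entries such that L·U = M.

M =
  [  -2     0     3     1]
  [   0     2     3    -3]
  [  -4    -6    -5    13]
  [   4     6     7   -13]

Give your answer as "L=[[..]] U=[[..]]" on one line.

L=[[1,0,0,0],[0,1,0,0],[2,-3,1,0],[-2,3,-2,1]] U=[[-2,0,3,1],[0,2,3,-3],[0,0,-2,2],[0,0,0,2]]

  R1 -= 0·R0 → [0,2,3,-3]
  R2 -= 2·R0 → [0,-6,-11,11]
  R3 -= -2·R0 → [0,6,13,-11]
  R2 -= -3·R1 → [0,0,-2,2]
  R3 -= 3·R1 → [0,0,4,-2]
  R3 -= -2·R2 → [0,0,0,2]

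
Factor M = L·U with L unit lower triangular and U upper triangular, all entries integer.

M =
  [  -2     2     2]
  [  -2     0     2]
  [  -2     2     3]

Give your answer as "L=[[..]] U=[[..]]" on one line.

L=[[1,0,0],[1,1,0],[1,0,1]] U=[[-2,2,2],[0,-2,0],[0,0,1]]

  r1 -= 1·r0 → [0,-2,0]
  r2 -= 1·r0 → [0,0,1]
  r2 -= 0·r1 → [0,0,1]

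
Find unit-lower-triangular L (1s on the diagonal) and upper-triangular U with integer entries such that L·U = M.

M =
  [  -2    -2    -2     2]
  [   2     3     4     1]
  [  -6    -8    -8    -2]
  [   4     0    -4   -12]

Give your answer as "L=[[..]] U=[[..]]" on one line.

  R1 -= -1·R0 → [0,1,2,3]
  R2 -= 3·R0 → [0,-2,-2,-8]
  R3 -= -2·R0 → [0,-4,-8,-8]
  R2 -= -2·R1 → [0,0,2,-2]
  R3 -= -4·R1 → [0,0,0,4]
  R3 -= 0·R2 → [0,0,0,4]

L=[[1,0,0,0],[-1,1,0,0],[3,-2,1,0],[-2,-4,0,1]] U=[[-2,-2,-2,2],[0,1,2,3],[0,0,2,-2],[0,0,0,4]]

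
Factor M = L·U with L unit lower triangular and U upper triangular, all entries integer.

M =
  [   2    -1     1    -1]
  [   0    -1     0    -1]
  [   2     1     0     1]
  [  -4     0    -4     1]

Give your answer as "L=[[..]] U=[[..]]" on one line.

L=[[1,0,0,0],[0,1,0,0],[1,-2,1,0],[-2,2,2,1]] U=[[2,-1,1,-1],[0,-1,0,-1],[0,0,-1,0],[0,0,0,1]]

  R1 -= 0·R0 → [0,-1,0,-1]
  R2 -= 1·R0 → [0,2,-1,2]
  R3 -= -2·R0 → [0,-2,-2,-1]
  R2 -= -2·R1 → [0,0,-1,0]
  R3 -= 2·R1 → [0,0,-2,1]
  R3 -= 2·R2 → [0,0,0,1]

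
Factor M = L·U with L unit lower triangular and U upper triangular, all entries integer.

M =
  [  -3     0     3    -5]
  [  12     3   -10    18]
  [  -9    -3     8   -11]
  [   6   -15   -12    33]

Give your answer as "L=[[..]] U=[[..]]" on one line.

  r1 -= -4·r0 → [0,3,2,-2]
  r2 -= 3·r0 → [0,-3,-1,4]
  r3 -= -2·r0 → [0,-15,-6,23]
  r2 -= -1·r1 → [0,0,1,2]
  r3 -= -5·r1 → [0,0,4,13]
  r3 -= 4·r2 → [0,0,0,5]

L=[[1,0,0,0],[-4,1,0,0],[3,-1,1,0],[-2,-5,4,1]] U=[[-3,0,3,-5],[0,3,2,-2],[0,0,1,2],[0,0,0,5]]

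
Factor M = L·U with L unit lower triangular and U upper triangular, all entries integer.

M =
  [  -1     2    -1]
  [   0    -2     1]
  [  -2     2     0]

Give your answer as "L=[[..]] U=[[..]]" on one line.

  R1 -= 0·R0 → [0,-2,1]
  R2 -= 2·R0 → [0,-2,2]
  R2 -= 1·R1 → [0,0,1]

L=[[1,0,0],[0,1,0],[2,1,1]] U=[[-1,2,-1],[0,-2,1],[0,0,1]]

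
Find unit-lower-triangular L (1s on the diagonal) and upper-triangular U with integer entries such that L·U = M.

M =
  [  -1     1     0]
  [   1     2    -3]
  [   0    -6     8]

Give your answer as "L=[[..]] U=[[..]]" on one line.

L=[[1,0,0],[-1,1,0],[0,-2,1]] U=[[-1,1,0],[0,3,-3],[0,0,2]]

  r1 -= -1·r0 → [0,3,-3]
  r2 -= 0·r0 → [0,-6,8]
  r2 -= -2·r1 → [0,0,2]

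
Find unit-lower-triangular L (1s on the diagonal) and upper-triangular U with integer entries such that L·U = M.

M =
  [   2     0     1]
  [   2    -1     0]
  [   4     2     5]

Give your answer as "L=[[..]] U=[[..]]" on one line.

  r1 -= 1·r0 → [0,-1,-1]
  r2 -= 2·r0 → [0,2,3]
  r2 -= -2·r1 → [0,0,1]

L=[[1,0,0],[1,1,0],[2,-2,1]] U=[[2,0,1],[0,-1,-1],[0,0,1]]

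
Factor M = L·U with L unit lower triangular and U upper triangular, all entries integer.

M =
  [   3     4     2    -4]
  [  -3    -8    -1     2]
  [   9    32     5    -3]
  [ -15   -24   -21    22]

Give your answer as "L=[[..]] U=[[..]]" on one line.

  R1 -= -1·R0 → [0,-4,1,-2]
  R2 -= 3·R0 → [0,20,-1,9]
  R3 -= -5·R0 → [0,-4,-11,2]
  R2 -= -5·R1 → [0,0,4,-1]
  R3 -= 1·R1 → [0,0,-12,4]
  R3 -= -3·R2 → [0,0,0,1]

L=[[1,0,0,0],[-1,1,0,0],[3,-5,1,0],[-5,1,-3,1]] U=[[3,4,2,-4],[0,-4,1,-2],[0,0,4,-1],[0,0,0,1]]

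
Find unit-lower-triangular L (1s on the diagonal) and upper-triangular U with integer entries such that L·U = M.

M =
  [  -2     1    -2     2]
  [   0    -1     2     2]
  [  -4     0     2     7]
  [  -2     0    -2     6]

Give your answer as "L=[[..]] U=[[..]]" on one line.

  r1 -= 0·r0 → [0,-1,2,2]
  r2 -= 2·r0 → [0,-2,6,3]
  r3 -= 1·r0 → [0,-1,0,4]
  r2 -= 2·r1 → [0,0,2,-1]
  r3 -= 1·r1 → [0,0,-2,2]
  r3 -= -1·r2 → [0,0,0,1]

L=[[1,0,0,0],[0,1,0,0],[2,2,1,0],[1,1,-1,1]] U=[[-2,1,-2,2],[0,-1,2,2],[0,0,2,-1],[0,0,0,1]]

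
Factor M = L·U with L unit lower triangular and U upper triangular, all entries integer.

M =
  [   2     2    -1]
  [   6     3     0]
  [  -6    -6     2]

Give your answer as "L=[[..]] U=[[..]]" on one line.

L=[[1,0,0],[3,1,0],[-3,0,1]] U=[[2,2,-1],[0,-3,3],[0,0,-1]]

  R1 -= 3·R0 → [0,-3,3]
  R2 -= -3·R0 → [0,0,-1]
  R2 -= 0·R1 → [0,0,-1]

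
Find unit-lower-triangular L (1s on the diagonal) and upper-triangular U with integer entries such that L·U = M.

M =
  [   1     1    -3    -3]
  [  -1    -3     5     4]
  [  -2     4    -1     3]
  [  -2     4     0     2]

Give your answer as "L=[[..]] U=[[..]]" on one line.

  r1 -= -1·r0 → [0,-2,2,1]
  r2 -= -2·r0 → [0,6,-7,-3]
  r3 -= -2·r0 → [0,6,-6,-4]
  r2 -= -3·r1 → [0,0,-1,0]
  r3 -= -3·r1 → [0,0,0,-1]
  r3 -= 0·r2 → [0,0,0,-1]

L=[[1,0,0,0],[-1,1,0,0],[-2,-3,1,0],[-2,-3,0,1]] U=[[1,1,-3,-3],[0,-2,2,1],[0,0,-1,0],[0,0,0,-1]]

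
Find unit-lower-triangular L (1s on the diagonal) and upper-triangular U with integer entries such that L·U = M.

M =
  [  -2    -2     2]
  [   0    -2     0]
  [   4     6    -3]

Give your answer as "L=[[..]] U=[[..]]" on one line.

L=[[1,0,0],[0,1,0],[-2,-1,1]] U=[[-2,-2,2],[0,-2,0],[0,0,1]]

  row1 -= 0·row0 → [0,-2,0]
  row2 -= -2·row0 → [0,2,1]
  row2 -= -1·row1 → [0,0,1]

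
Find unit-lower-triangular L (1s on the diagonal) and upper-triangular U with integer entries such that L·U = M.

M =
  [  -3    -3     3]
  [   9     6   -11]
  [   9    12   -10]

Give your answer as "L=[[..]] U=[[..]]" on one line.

  row1 -= -3·row0 → [0,-3,-2]
  row2 -= -3·row0 → [0,3,-1]
  row2 -= -1·row1 → [0,0,-3]

L=[[1,0,0],[-3,1,0],[-3,-1,1]] U=[[-3,-3,3],[0,-3,-2],[0,0,-3]]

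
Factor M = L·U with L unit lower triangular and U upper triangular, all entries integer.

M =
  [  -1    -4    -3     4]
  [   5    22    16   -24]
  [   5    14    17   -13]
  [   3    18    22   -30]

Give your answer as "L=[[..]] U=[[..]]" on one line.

L=[[1,0,0,0],[-5,1,0,0],[-5,-3,1,0],[-3,3,2,1]] U=[[-1,-4,-3,4],[0,2,1,-4],[0,0,5,-5],[0,0,0,4]]

  r1 -= -5·r0 → [0,2,1,-4]
  r2 -= -5·r0 → [0,-6,2,7]
  r3 -= -3·r0 → [0,6,13,-18]
  r2 -= -3·r1 → [0,0,5,-5]
  r3 -= 3·r1 → [0,0,10,-6]
  r3 -= 2·r2 → [0,0,0,4]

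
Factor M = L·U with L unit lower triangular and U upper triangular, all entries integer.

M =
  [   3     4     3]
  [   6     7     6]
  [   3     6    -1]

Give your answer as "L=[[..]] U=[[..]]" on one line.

  row1 -= 2·row0 → [0,-1,0]
  row2 -= 1·row0 → [0,2,-4]
  row2 -= -2·row1 → [0,0,-4]

L=[[1,0,0],[2,1,0],[1,-2,1]] U=[[3,4,3],[0,-1,0],[0,0,-4]]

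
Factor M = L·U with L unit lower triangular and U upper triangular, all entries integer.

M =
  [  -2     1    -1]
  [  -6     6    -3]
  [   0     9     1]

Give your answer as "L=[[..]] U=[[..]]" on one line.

L=[[1,0,0],[3,1,0],[0,3,1]] U=[[-2,1,-1],[0,3,0],[0,0,1]]

  r1 -= 3·r0 → [0,3,0]
  r2 -= 0·r0 → [0,9,1]
  r2 -= 3·r1 → [0,0,1]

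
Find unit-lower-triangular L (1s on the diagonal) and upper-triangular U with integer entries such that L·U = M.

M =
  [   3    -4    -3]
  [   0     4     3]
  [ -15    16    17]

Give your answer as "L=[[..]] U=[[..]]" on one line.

L=[[1,0,0],[0,1,0],[-5,-1,1]] U=[[3,-4,-3],[0,4,3],[0,0,5]]

  r1 -= 0·r0 → [0,4,3]
  r2 -= -5·r0 → [0,-4,2]
  r2 -= -1·r1 → [0,0,5]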